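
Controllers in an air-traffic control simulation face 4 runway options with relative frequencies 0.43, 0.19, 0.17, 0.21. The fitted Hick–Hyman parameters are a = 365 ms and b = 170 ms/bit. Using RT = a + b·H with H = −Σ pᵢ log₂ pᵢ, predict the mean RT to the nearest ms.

686 ms

Entropy contributions −pᵢ log₂ pᵢ: 0.5236, 0.4552, 0.4346, 0.4728; sum H = 1.8862 bits.
RT = a + bH = 365 + 170·1.8862 = 685.65 ms.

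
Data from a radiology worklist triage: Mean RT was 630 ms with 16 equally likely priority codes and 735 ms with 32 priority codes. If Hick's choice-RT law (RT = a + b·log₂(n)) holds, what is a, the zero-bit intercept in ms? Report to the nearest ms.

The slope on a log₂ axis is (735 − 630) / (5 − 4) = 105 ms/bit.
a = RT₁ − b·log₂ n₁ = 630 − 105 × 4 = 210.000 ms.

210 ms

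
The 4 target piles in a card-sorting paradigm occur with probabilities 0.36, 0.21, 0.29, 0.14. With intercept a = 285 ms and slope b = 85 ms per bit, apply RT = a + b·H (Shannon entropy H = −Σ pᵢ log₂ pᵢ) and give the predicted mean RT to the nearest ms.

448 ms

H = 0.36·log₂(1/0.36) + 0.21·log₂(1/0.21) + 0.29·log₂(1/0.29) + 0.14·log₂(1/0.14) = 1.9185 bits.
RT = 285 + 85 × 1.9185 = 448.07 ms.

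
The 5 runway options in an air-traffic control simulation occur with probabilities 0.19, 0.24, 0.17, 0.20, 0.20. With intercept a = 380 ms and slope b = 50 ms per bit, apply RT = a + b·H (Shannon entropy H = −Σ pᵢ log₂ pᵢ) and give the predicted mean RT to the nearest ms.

H = 0.19·log₂(1/0.19) + 0.24·log₂(1/0.24) + 0.17·log₂(1/0.17) + 0.20·log₂(1/0.20) + 0.20·log₂(1/0.20) = 2.3127 bits.
RT = 380 + 50 × 2.3127 = 495.64 ms.

496 ms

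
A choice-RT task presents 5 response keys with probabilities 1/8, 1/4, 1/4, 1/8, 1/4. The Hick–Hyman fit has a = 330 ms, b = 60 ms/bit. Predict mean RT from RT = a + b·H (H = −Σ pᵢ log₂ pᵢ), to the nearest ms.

Each term −pᵢ log₂ pᵢ: 0.125·3 + 0.25·2 + 0.25·2 + 0.125·3 + 0.25·2; summed, H = 2.250 bits.
Mean RT = a + bH = 330 + 60·2.250 = 465.00 ms.

465 ms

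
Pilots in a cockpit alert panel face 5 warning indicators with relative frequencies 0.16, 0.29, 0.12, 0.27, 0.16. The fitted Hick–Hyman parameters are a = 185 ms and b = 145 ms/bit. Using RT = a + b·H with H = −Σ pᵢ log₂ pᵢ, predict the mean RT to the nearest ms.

510 ms

Entropy contributions −pᵢ log₂ pᵢ: 0.4230, 0.5179, 0.3671, 0.5100, 0.4230; sum H = 2.2410 bits.
RT = a + bH = 185 + 145·2.2410 = 509.95 ms.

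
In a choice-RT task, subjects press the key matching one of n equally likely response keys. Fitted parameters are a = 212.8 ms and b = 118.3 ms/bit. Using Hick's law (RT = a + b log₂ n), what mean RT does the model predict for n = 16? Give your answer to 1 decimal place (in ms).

log₂(16) = 4 bits, so RT = 212.8 + 118.3 × 4 ≈ 686.000 ms.

686.0 ms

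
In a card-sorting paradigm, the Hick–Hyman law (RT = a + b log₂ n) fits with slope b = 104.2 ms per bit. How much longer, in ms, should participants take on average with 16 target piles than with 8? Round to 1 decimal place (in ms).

ΔRT = (a + b log₂ n₂) − (a + b log₂ n₁) = b·(log₂ n₂ − log₂ n₁).
log₂(16) − log₂(8) = log₂(16/8) = log₂(2) = 1.
ΔRT = 104.2 × 1.0000 = 104.200 ms.

104.2 ms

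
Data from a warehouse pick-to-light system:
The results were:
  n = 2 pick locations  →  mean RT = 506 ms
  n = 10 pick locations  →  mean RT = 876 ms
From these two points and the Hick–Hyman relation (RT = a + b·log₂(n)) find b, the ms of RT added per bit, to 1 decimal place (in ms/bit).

159.4 ms/bit

The slope on a log₂ axis is (876 − 506) / (3.3219 − 1) = 159.350 ms/bit.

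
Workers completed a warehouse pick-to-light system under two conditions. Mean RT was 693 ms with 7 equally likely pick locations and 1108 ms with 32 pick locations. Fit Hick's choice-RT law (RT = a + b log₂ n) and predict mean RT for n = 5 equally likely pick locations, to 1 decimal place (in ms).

601.1 ms

Fit slope and intercept:
  b = (1108 − 693) / (log₂ 32 − log₂ 7) = 415 / (5 − 2.8074) = 189.269 ms/bit
  a = 693 − 189.269 × 2.8074 = 161.654 ms
Then RT(5) = 161.654 + 189.269 × log₂ 5 = 161.654 + 189.269 × 2.3219 ≈ 601.124 ms.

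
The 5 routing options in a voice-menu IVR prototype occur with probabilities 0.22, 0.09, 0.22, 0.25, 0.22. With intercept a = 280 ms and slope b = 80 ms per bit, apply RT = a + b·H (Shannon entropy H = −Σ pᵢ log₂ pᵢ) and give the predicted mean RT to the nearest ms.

H = 0.22·log₂(1/0.22) + 0.09·log₂(1/0.09) + 0.22·log₂(1/0.22) + 0.25·log₂(1/0.25) + 0.22·log₂(1/0.22) = 2.2544 bits.
RT = 280 + 80 × 2.2544 = 460.35 ms.

460 ms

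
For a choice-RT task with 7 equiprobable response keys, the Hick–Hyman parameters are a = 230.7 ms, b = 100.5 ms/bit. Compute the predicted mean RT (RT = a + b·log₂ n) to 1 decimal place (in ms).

512.8 ms

log₂(7) = 2.8074 bits, so RT = 230.7 + 100.5 × 2.8074 ≈ 512.839 ms.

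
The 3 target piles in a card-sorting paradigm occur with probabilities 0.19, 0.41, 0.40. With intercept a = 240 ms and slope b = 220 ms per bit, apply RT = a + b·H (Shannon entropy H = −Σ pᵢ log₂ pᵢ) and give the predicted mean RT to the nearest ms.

573 ms

Entropy contributions −pᵢ log₂ pᵢ: 0.4552, 0.5274, 0.5288; sum H = 1.5114 bits.
RT = a + bH = 240 + 220·1.5114 = 572.50 ms.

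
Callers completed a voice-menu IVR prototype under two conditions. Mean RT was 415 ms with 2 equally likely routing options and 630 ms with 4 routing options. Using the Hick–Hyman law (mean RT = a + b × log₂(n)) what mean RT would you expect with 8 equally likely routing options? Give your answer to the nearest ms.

With log₂ n on the abscissa the relation is linear; from the two conditions:
  b = (630 − 415) / (log₂ 4 − log₂ 2) = 215 / (2 − 1) = 215 ms/bit
  a = 415 − 215 × 1 = 200 ms
Then RT(8) = 200 + 215 × log₂ 8 = 200 + 215 × 3 ≈ 845.000 ms.

845 ms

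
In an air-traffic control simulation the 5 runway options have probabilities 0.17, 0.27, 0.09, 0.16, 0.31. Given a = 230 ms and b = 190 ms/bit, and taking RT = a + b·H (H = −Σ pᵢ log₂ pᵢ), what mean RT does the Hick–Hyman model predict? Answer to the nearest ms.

649 ms

Entropy contributions −pᵢ log₂ pᵢ: 0.4346, 0.5100, 0.3127, 0.4230, 0.5238; sum H = 2.2041 bits.
RT = a + bH = 230 + 190·2.2041 = 648.77 ms.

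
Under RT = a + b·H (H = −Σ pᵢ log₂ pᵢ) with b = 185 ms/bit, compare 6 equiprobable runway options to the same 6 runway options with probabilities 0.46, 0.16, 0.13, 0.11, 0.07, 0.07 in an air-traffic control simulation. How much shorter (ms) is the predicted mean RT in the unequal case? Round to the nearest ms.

The RT saving is b·ΔH. Equiprobable H₀ = log₂(6) = 2.5850 bits; with the given probabilities H = 2.2084 bits.
b·(H₀ − H) = 185 × (2.5850 − 2.2084) = 69.67 ms.

70 ms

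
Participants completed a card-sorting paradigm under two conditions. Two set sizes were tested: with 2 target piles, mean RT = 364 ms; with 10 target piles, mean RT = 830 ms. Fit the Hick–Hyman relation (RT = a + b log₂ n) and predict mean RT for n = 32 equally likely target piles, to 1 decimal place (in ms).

1166.8 ms

Solve the two-equation system in a and b:
  b = (830 − 364) / (log₂ 10 − log₂ 2) = 466 / (3.3219 − 1) = 200.695 ms/bit
  a = 364 − 200.695 × 1 = 163.305 ms
Then RT(32) = 163.305 + 200.695 × log₂ 32 = 163.305 + 200.695 × 5 ≈ 1166.781 ms.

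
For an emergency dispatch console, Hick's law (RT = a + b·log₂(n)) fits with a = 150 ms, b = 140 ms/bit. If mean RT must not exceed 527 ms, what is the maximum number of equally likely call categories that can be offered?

Set 150 + 140·log₂ n ≤ 527 → log₂ n ≤ (527 − 150)/140 = 2.6929.
So n ≤ 2^2.6929 = 6.466; the largest integer n is 6.

6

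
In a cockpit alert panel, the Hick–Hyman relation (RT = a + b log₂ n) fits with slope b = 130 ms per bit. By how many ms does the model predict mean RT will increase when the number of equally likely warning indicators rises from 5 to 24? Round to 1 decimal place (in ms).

294.2 ms

Only the slope matters, since a is common to both: ΔRT = b·log₂(n₂/n₁).
log₂(24) − log₂(5) = 4.5850 − 2.3219 = 2.2630.
ΔRT = 130 × 2.2630 = 294.194 ms.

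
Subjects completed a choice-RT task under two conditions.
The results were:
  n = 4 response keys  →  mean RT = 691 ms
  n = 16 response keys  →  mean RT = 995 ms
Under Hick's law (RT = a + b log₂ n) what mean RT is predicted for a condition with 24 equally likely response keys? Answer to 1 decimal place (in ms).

Fit slope and intercept:
  b = (995 − 691) / (log₂ 16 − log₂ 4) = 304 / (4 − 2) = 152.000 ms/bit
  a = 691 − 152.000 × 2 = 387.000 ms
Then RT(24) = 387.000 + 152.000 × log₂ 24 = 387.000 + 152.000 × 4.5850 ≈ 1083.914 ms.

1083.9 ms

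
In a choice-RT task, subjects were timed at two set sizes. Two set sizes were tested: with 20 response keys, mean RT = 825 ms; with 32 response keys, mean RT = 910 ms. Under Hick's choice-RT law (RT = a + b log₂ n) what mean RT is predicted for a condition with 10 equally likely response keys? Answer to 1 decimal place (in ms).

Solve the two-equation system in a and b:
  b = (910 − 825) / (log₂ 32 − log₂ 20) = 85 / (5 − 4.3219) = 125.355 ms/bit
  a = 825 − 125.355 × 4.3219 = 283.223 ms
Then RT(10) = 283.223 + 125.355 × log₂ 10 = 283.223 + 125.355 × 3.3219 ≈ 699.645 ms.

699.6 ms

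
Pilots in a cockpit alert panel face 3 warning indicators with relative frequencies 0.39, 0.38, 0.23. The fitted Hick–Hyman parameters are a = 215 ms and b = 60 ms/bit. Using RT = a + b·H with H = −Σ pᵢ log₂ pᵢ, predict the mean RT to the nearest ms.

308 ms

Entropy contributions −pᵢ log₂ pᵢ: 0.5298, 0.5305, 0.4877; sum H = 1.5479 bits.
RT = a + bH = 215 + 60·1.5479 = 307.88 ms.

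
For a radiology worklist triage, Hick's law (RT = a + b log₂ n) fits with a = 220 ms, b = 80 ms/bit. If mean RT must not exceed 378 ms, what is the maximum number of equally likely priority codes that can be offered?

3

Set 220 + 80·log₂ n ≤ 378 → log₂ n ≤ (378 − 220)/80 = 1.9750.
So n ≤ 2^1.9750 = 3.931; the largest integer n is 3.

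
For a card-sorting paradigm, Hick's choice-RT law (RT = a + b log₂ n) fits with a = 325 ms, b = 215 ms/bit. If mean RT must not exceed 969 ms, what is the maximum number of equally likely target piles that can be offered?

7

Set 325 + 215·log₂ n ≤ 969 → log₂ n ≤ (969 − 325)/215 = 2.9953.
So n ≤ 2^2.9953 = 7.974; the largest integer n is 7.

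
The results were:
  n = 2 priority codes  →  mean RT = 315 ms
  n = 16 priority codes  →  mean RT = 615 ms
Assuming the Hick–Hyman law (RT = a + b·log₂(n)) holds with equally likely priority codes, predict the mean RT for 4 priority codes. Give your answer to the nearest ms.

415 ms

Fit slope and intercept:
  b = (615 − 315) / (log₂ 16 − log₂ 2) = 300 / (4 − 1) = 100 ms/bit
  a = 315 − 100 × 1 = 215 ms
Then RT(4) = 215 + 100 × log₂ 4 = 215 + 100 × 2 ≈ 415.000 ms.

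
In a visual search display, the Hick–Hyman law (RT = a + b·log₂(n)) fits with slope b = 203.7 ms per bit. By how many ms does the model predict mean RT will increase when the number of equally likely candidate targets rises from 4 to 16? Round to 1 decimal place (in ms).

407.4 ms

The intercept a cancels: ΔRT = b·(log₂ n₂ − log₂ n₁) = b·log₂(n₂/n₁).
log₂(16) − log₂(4) = log₂(16/4) = log₂(4) = 2.
ΔRT = 203.7 × 2.0000 = 407.400 ms.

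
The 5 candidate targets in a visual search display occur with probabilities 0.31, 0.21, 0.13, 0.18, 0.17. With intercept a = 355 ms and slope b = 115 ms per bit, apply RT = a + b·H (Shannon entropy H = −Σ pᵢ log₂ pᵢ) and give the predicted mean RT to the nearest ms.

H = 0.31·log₂(1/0.31) + 0.21·log₂(1/0.21) + 0.13·log₂(1/0.13) + 0.18·log₂(1/0.18) + 0.17·log₂(1/0.17) = 2.2592 bits.
RT = 355 + 115 × 2.2592 = 614.80 ms.

615 ms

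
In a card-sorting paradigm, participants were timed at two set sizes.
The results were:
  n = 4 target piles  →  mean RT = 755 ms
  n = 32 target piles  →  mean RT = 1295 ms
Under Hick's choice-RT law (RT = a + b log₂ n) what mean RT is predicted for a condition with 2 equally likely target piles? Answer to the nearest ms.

575 ms

Solve the two-equation system in a and b:
  b = (1295 − 755) / (log₂ 32 − log₂ 4) = 540 / (5 − 2) = 180 ms/bit
  a = 755 − 180 × 2 = 395 ms
Then RT(2) = 395 + 180 × log₂ 2 = 395 + 180 × 1 ≈ 575.000 ms.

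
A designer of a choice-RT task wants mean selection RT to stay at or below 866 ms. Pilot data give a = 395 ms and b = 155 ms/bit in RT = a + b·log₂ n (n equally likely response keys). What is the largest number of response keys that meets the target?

8

155·log₂ n ≤ 866 − 395 = 471, giving log₂ n ≤ 3.0387 and n ≤ 8.218. The largest whole number is 8.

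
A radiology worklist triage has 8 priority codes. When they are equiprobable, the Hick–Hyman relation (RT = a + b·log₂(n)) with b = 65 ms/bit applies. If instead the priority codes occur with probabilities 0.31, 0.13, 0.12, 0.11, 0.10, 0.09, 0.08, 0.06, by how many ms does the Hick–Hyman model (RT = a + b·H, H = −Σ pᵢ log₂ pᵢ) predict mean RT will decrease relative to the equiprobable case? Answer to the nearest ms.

13 ms

The RT saving is b·ΔH. Equiprobable H₀ = log₂(8) = 3.0000 bits; with the given probabilities H = 2.8037 bits.
b·(H₀ − H) = 65 × (3.0000 − 2.8037) = 12.76 ms.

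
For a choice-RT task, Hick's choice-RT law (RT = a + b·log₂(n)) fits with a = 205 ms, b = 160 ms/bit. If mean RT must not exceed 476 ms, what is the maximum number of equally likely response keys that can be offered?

Set 205 + 160·log₂ n ≤ 476 → log₂ n ≤ (476 − 205)/160 = 1.6938.
So n ≤ 2^1.6938 = 3.235; the largest integer n is 3.

3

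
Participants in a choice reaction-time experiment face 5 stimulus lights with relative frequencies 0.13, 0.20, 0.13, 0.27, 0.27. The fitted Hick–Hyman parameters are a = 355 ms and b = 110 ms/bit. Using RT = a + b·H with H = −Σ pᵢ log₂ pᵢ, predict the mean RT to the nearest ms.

602 ms

Entropy contributions −pᵢ log₂ pᵢ: 0.3826, 0.4644, 0.3826, 0.5100, 0.5100; sum H = 2.2497 bits.
RT = a + bH = 355 + 110·2.2497 = 602.47 ms.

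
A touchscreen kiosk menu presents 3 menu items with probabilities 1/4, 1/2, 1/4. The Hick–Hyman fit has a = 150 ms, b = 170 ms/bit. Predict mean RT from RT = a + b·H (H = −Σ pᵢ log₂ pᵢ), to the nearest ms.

H = −Σ pᵢ log₂ pᵢ = 0.25·2 + 0.5·1 + 0.25·2 = 1.500 bits.
RT = 150 + 170 × 1.500 = 405.00 ms.

405 ms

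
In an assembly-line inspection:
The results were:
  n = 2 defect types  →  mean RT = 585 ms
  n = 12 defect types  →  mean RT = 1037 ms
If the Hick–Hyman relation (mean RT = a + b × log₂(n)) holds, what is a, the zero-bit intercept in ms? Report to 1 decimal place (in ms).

410.1 ms

b = (RT₂ − RT₁)/(log₂ n₂ − log₂ n₁) = (1037 − 585)/(3.5850 − 1) = 174.857 ms/bit.
a = RT₁ − b·log₂ n₁ = 585 − 174.857 × 1 = 410.143 ms.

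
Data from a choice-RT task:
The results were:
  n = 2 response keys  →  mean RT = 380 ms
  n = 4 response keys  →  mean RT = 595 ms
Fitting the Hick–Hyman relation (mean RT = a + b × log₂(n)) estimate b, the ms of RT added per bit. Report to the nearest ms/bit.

The slope on a log₂ axis is (595 − 380) / (2 − 1) = 215 ms/bit.

215 ms/bit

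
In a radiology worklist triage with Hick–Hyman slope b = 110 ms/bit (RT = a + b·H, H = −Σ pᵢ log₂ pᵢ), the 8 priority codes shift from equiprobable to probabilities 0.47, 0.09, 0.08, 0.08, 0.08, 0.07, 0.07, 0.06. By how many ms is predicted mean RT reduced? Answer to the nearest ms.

57 ms

The RT saving is b·ΔH. Equiprobable H₀ = log₂(8) = 3.0000 bits; with the given probabilities H = 2.4798 bits.
b·(H₀ − H) = 110 × (3.0000 − 2.4798) = 57.22 ms.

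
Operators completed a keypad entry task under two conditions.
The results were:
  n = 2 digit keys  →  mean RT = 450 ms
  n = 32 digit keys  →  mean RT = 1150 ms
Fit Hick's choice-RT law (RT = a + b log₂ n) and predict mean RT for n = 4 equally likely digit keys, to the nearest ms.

RT is linear in log₂ n, so two points fix the line:
  b = (1150 − 450) / (log₂ 32 − log₂ 2) = 700 / (5 − 1) = 175 ms/bit
  a = 450 − 175 × 1 = 275 ms
Then RT(4) = 275 + 175 × log₂ 4 = 275 + 175 × 2 ≈ 625.000 ms.

625 ms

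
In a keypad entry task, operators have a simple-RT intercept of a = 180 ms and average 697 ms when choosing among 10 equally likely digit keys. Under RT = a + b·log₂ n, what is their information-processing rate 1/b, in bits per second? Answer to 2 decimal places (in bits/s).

6.43 bits/s

b = (697 − 180)/log₂ 10 = 517/3.3219 = 155.633 ms per bit = 0.15563 s/bit; the reciprocal is 6.425 bits/s.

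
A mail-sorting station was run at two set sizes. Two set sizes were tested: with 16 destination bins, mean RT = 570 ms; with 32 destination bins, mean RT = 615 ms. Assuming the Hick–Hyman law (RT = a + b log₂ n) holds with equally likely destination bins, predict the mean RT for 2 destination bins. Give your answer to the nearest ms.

435 ms

RT is linear in log₂ n, so two points fix the line:
  b = (615 − 570) / (log₂ 32 − log₂ 16) = 45 / (5 − 4) = 45 ms/bit
  a = 570 − 45 × 4 = 390 ms
Then RT(2) = 390 + 45 × log₂ 2 = 390 + 45 × 1 ≈ 435.000 ms.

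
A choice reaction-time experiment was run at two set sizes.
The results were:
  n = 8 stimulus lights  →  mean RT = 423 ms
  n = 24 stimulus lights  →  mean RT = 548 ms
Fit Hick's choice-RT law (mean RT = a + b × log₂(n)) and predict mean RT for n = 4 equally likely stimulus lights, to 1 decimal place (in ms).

RT is linear in log₂ n, so two points fix the line:
  b = (548 − 423) / (log₂ 24 − log₂ 8) = 125 / (4.5850 − 3) = 78.866 ms/bit
  a = 423 − 78.866 × 3 = 186.401 ms
Then RT(4) = 186.401 + 78.866 × log₂ 4 = 186.401 + 78.866 × 2 ≈ 344.134 ms.

344.1 ms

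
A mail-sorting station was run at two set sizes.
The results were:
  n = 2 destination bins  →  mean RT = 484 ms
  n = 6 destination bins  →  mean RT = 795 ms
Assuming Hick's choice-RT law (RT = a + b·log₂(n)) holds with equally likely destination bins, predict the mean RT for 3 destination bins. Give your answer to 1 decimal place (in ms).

Fit slope and intercept:
  b = (795 − 484) / (log₂ 6 − log₂ 2) = 311 / (2.5850 − 1) = 196.219 ms/bit
  a = 484 − 196.219 × 1 = 287.781 ms
Then RT(3) = 287.781 + 196.219 × log₂ 3 = 287.781 + 196.219 × 1.5850 ≈ 598.781 ms.

598.8 ms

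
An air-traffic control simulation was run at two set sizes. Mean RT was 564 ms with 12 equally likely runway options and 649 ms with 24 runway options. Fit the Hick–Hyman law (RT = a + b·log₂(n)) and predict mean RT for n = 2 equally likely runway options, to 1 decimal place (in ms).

344.3 ms

With log₂ n on the abscissa the relation is linear; from the two conditions:
  b = (649 − 564) / (log₂ 24 − log₂ 12) = 85 / (4.5850 − 3.5850) = 85.000 ms/bit
  a = 564 − 85.000 × 3.5850 = 259.278 ms
Then RT(2) = 259.278 + 85.000 × log₂ 2 = 259.278 + 85.000 × 1 ≈ 344.278 ms.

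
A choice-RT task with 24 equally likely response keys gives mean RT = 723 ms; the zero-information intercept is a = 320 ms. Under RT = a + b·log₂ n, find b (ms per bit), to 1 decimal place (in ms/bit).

87.9 ms/bit

24 alternatives carry log₂ 24 = 4.5850 bits; the choice cost is 723 − 320 = 403 ms, so b = 403/4.5850 = 87.896 ms/bit.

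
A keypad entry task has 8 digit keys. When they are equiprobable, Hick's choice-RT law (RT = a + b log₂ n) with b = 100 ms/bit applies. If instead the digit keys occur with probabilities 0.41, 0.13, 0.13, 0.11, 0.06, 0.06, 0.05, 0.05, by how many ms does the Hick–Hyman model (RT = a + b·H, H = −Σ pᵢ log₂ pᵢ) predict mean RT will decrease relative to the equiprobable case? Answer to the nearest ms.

44 ms

The RT saving is b·ΔH. Equiprobable H₀ = log₂(8) = 3.0000 bits; with the given probabilities H = 2.5622 bits.
b·(H₀ − H) = 100 × (3.0000 − 2.5622) = 43.78 ms.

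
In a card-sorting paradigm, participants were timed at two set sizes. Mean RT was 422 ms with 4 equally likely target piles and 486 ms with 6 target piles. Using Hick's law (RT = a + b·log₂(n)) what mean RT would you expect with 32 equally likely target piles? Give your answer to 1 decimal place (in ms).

Fit slope and intercept:
  b = (486 − 422) / (log₂ 6 − log₂ 4) = 64 / (2.5850 − 2) = 109.409 ms/bit
  a = 422 − 109.409 × 2 = 203.183 ms
Then RT(32) = 203.183 + 109.409 × log₂ 32 = 203.183 + 109.409 × 5 ≈ 750.226 ms.

750.2 ms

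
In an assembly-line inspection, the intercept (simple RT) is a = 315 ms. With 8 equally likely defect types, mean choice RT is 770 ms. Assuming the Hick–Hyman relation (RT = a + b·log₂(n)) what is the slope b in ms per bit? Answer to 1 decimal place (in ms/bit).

b = (770 − 315) / log₂(8) = 455 / 3 = 151.667 ms/bit.

151.7 ms/bit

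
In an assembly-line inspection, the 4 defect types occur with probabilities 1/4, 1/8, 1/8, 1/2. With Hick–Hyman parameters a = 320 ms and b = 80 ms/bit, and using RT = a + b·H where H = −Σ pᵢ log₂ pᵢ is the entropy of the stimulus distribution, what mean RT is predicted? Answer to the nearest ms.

460 ms

Each term −pᵢ log₂ pᵢ: 0.25·2 + 0.125·3 + 0.125·3 + 0.5·1; summed, H = 1.750 bits.
Mean RT = a + bH = 320 + 80·1.750 = 460.00 ms.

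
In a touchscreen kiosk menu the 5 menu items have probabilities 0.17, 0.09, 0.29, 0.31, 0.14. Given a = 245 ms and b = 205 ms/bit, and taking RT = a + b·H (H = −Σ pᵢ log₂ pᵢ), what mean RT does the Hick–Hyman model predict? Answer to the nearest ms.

Entropy contributions −pᵢ log₂ pᵢ: 0.4346, 0.3127, 0.5179, 0.5238, 0.3971; sum H = 2.1860 bits.
RT = a + bH = 245 + 205·2.1860 = 693.14 ms.

693 ms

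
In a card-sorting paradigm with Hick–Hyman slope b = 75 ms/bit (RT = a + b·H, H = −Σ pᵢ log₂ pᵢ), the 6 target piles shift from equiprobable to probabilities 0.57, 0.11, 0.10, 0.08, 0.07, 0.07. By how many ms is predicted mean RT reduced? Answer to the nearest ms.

46 ms

The RT saving is b·ΔH. Equiprobable H₀ = log₂(6) = 2.5850 bits; with the given probabilities H = 1.9733 bits.
b·(H₀ − H) = 75 × (2.5850 − 1.9733) = 45.87 ms.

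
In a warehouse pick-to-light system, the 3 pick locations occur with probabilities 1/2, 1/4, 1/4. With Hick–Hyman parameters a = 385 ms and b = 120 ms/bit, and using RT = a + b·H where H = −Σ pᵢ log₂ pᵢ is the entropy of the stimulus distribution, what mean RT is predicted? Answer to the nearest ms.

H = −Σ pᵢ log₂ pᵢ = 0.5·1 + 0.25·2 + 0.25·2 = 1.500 bits.
RT = 385 + 120 × 1.500 = 565.00 ms.

565 ms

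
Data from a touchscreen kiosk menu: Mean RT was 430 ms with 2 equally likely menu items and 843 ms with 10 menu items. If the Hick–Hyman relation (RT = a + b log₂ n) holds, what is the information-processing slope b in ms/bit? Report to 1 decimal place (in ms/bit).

b = (RT₂ − RT₁)/(log₂ n₂ − log₂ n₁) = (843 − 430)/(3.3219 − 1) = 177.869 ms/bit.

177.9 ms/bit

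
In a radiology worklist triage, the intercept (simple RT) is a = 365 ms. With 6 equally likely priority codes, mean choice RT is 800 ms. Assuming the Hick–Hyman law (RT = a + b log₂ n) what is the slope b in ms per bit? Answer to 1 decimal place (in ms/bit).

6 alternatives carry log₂ 6 = 2.5850 bits; the choice cost is 800 − 365 = 435 ms, so b = 435/2.5850 = 168.281 ms/bit.

168.3 ms/bit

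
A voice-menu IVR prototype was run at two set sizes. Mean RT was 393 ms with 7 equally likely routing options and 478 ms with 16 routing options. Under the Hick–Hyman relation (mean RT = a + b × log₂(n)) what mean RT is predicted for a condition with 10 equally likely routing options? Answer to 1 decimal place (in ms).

429.7 ms

Solve the two-equation system in a and b:
  b = (478 − 393) / (log₂ 16 − log₂ 7) = 85 / (4 − 2.8074) = 71.270 ms/bit
  a = 393 − 71.270 × 2.8074 = 192.919 ms
Then RT(10) = 192.919 + 71.270 × log₂ 10 = 192.919 + 71.270 × 3.3219 ≈ 429.674 ms.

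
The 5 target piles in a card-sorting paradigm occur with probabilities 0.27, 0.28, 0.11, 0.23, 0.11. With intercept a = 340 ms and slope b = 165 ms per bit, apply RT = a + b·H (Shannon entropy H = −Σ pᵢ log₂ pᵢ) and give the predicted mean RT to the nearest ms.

705 ms

Entropy contributions −pᵢ log₂ pᵢ: 0.5100, 0.5142, 0.3503, 0.4877, 0.3503; sum H = 2.2125 bits.
RT = a + bH = 340 + 165·2.2125 = 705.06 ms.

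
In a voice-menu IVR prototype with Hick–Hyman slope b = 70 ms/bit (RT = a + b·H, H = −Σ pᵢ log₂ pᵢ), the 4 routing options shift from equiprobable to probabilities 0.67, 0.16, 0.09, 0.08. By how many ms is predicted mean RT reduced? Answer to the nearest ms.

The RT saving is b·ΔH. Equiprobable H₀ = log₂(4) = 2.0000 bits; with the given probabilities H = 1.4143 bits.
b·(H₀ − H) = 70 × (2.0000 − 1.4143) = 41.00 ms.

41 ms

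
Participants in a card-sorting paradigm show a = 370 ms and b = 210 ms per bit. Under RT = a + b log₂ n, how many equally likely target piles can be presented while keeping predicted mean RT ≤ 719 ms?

3

Information budget: (719 − 370)/210 = 1.6619 bits, so n ≤ 2^1.6619 = 3.164 → at most 3.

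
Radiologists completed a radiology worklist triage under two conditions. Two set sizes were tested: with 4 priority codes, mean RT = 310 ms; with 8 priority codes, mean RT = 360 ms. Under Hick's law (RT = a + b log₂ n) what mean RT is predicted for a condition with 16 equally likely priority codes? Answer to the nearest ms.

Fit slope and intercept:
  b = (360 − 310) / (log₂ 8 − log₂ 4) = 50 / (3 − 2) = 50 ms/bit
  a = 310 − 50 × 2 = 210 ms
Then RT(16) = 210 + 50 × log₂ 16 = 210 + 50 × 4 ≈ 410.000 ms.

410 ms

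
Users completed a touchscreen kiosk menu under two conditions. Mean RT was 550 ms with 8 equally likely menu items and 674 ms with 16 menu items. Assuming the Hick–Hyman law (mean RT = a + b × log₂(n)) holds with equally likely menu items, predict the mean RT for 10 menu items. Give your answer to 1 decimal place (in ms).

589.9 ms

RT is linear in log₂ n, so two points fix the line:
  b = (674 − 550) / (log₂ 16 − log₂ 8) = 124 / (4 − 3) = 124.000 ms/bit
  a = 550 − 124.000 × 3 = 178.000 ms
Then RT(10) = 178.000 + 124.000 × log₂ 10 = 178.000 + 124.000 × 3.3219 ≈ 589.919 ms.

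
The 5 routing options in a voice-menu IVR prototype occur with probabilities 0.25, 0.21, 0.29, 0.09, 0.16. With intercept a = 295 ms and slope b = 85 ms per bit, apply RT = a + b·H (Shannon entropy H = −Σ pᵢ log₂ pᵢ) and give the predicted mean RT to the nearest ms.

484 ms

H = 0.25·log₂(1/0.25) + 0.21·log₂(1/0.21) + 0.29·log₂(1/0.29) + 0.09·log₂(1/0.09) + 0.16·log₂(1/0.16) = 2.2264 bits.
RT = 295 + 85 × 2.2264 = 484.24 ms.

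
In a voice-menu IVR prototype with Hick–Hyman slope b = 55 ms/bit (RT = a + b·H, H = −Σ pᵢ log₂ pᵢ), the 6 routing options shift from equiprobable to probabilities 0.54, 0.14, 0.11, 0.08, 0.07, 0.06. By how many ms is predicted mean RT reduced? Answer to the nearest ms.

30 ms

Equiprobable entropy H₀ = log₂ 6 = 2.5850 bits.
Skewed entropy H = −Σ pᵢ log₂ pᵢ = 2.0310 bits.
ΔRT = b·(H₀ − H) = 55 × 0.5539 = 30.47 ms.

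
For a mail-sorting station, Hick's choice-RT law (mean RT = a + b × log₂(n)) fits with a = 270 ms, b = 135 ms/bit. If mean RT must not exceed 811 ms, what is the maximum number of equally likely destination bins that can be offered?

135·log₂ n ≤ 811 − 270 = 541, giving log₂ n ≤ 4.0074 and n ≤ 16.082. The largest whole number is 16.

16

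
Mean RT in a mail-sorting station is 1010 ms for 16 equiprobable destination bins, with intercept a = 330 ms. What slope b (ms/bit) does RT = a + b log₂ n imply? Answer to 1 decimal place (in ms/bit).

16 alternatives carry log₂ 16 = 4 bits; the choice cost is 1010 − 330 = 680 ms, so b = 680/4 = 170.000 ms/bit.

170.0 ms/bit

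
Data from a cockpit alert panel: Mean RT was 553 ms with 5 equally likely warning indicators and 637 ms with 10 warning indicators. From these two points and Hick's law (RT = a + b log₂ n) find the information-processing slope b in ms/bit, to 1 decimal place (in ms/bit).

84.0 ms/bit

b = (RT₂ − RT₁)/(log₂ n₂ − log₂ n₁) = (637 − 553)/(3.3219 − 2.3219) = 84.000 ms/bit.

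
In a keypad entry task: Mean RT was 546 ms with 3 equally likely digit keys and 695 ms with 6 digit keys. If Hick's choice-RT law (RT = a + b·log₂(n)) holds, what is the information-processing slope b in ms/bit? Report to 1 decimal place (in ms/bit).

149.0 ms/bit

b = (RT₂ − RT₁)/(log₂ n₂ − log₂ n₁) = (695 − 546)/(2.5850 − 1.5850) = 149.000 ms/bit.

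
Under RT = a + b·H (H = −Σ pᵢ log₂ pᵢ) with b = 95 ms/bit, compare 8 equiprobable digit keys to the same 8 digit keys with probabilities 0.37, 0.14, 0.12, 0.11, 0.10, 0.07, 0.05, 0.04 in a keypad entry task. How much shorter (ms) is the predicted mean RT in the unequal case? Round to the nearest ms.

33 ms

Equiprobable entropy H₀ = log₂ 8 = 3.0000 bits.
Skewed entropy H = −Σ pᵢ log₂ pᵢ = 2.6478 bits.
ΔRT = b·(H₀ − H) = 95 × 0.3522 = 33.46 ms.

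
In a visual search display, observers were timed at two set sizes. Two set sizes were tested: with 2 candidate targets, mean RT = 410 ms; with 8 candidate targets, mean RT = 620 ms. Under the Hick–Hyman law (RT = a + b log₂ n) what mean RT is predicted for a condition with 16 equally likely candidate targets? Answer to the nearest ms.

Solve the two-equation system in a and b:
  b = (620 − 410) / (log₂ 8 − log₂ 2) = 210 / (3 − 1) = 105 ms/bit
  a = 410 − 105 × 1 = 305 ms
Then RT(16) = 305 + 105 × log₂ 16 = 305 + 105 × 4 ≈ 725.000 ms.

725 ms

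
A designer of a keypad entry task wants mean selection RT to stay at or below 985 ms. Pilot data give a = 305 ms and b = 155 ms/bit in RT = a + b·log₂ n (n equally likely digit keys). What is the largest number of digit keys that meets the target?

20

Set 305 + 155·log₂ n ≤ 985 → log₂ n ≤ (985 − 305)/155 = 4.3871.
So n ≤ 2^4.3871 = 20.924; the largest integer n is 20.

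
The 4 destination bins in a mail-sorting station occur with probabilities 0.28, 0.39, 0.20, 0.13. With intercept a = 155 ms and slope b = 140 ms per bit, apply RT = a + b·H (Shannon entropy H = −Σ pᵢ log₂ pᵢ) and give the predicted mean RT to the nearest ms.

420 ms

H = 0.28·log₂(1/0.28) + 0.39·log₂(1/0.39) + 0.20·log₂(1/0.20) + 0.13·log₂(1/0.13) = 1.8910 bits.
RT = 155 + 140 × 1.8910 = 419.75 ms.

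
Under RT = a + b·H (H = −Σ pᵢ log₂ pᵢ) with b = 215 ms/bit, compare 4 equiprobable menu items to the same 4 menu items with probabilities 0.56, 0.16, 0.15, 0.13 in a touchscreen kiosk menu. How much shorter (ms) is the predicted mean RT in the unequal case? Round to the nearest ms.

68 ms

The RT saving is b·ΔH. Equiprobable H₀ = log₂(4) = 2.0000 bits; with the given probabilities H = 1.6846 bits.
b·(H₀ − H) = 215 × (2.0000 − 1.6846) = 67.80 ms.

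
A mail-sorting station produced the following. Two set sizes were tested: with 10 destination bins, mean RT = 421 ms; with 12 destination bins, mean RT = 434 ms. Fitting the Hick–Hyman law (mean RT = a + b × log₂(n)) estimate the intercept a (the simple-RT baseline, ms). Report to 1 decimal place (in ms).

b = (RT₂ − RT₁)/(log₂ n₂ − log₂ n₁) = (434 − 421)/(3.5850 − 3.3219) = 49.423 ms/bit.
Intercept: a = 421 − 49.423·log₂(10) = 256.820 ms.

256.8 ms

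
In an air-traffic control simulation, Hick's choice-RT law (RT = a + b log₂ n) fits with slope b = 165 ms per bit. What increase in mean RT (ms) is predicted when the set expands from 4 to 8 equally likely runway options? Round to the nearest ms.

165 ms

The intercept a cancels: ΔRT = b·(log₂ n₂ − log₂ n₁) = b·log₂(n₂/n₁).
log₂(8) − log₂(4) = log₂(8/4) = log₂(2) = 1.
ΔRT = 165 × 1.0000 = 165.000 ms.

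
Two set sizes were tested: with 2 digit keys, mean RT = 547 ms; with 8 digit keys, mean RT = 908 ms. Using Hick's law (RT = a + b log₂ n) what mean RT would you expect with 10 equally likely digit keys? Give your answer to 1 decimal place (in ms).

966.1 ms

Solve the two-equation system in a and b:
  b = (908 − 547) / (log₂ 8 − log₂ 2) = 361 / (3 − 1) = 180.500 ms/bit
  a = 547 − 180.500 × 1 = 366.500 ms
Then RT(10) = 366.500 + 180.500 × log₂ 10 = 366.500 + 180.500 × 3.3219 ≈ 966.108 ms.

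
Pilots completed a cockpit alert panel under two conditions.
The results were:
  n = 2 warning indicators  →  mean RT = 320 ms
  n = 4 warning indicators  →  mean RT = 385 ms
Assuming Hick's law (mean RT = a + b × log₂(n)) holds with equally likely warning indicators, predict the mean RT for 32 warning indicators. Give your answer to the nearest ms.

580 ms

Fit slope and intercept:
  b = (385 − 320) / (log₂ 4 − log₂ 2) = 65 / (2 − 1) = 65 ms/bit
  a = 320 − 65 × 1 = 255 ms
Then RT(32) = 255 + 65 × log₂ 32 = 255 + 65 × 5 ≈ 580.000 ms.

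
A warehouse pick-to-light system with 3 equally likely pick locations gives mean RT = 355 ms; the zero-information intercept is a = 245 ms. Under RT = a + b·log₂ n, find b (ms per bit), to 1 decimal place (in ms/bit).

3 alternatives carry log₂ 3 = 1.5850 bits; the choice cost is 355 − 245 = 110 ms, so b = 110/1.5850 = 69.402 ms/bit.

69.4 ms/bit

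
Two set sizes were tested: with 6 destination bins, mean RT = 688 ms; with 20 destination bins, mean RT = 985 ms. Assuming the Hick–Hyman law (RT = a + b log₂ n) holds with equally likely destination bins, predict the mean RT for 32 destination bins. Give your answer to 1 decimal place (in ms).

With log₂ n on the abscissa the relation is linear; from the two conditions:
  b = (985 − 688) / (log₂ 20 − log₂ 6) = 297 / (4.3219 − 2.5850) = 170.988 ms/bit
  a = 688 − 170.988 × 2.5850 = 246.003 ms
Then RT(32) = 246.003 + 170.988 × log₂ 32 = 246.003 + 170.988 × 5 ≈ 1100.942 ms.

1100.9 ms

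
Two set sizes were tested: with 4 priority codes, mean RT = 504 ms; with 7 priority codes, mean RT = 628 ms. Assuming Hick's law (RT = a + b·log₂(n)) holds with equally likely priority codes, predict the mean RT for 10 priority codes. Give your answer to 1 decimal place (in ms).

With log₂ n on the abscissa the relation is linear; from the two conditions:
  b = (628 − 504) / (log₂ 7 − log₂ 4) = 124 / (2.8074 − 2) = 153.588 ms/bit
  a = 504 − 153.588 × 2 = 196.824 ms
Then RT(10) = 196.824 + 153.588 × log₂ 10 = 196.824 + 153.588 × 3.3219 ≈ 707.032 ms.

707.0 ms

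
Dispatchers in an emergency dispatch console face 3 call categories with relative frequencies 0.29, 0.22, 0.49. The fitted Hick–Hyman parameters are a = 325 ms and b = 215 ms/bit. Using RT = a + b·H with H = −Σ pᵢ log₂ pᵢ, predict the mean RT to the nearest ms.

H = 0.29·log₂(1/0.29) + 0.22·log₂(1/0.22) + 0.49·log₂(1/0.49) = 1.5028 bits.
RT = 325 + 215 × 1.5028 = 648.09 ms.

648 ms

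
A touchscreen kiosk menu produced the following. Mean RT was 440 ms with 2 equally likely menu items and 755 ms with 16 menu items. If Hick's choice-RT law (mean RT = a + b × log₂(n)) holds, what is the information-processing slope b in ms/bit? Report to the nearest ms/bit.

105 ms/bit

The slope on a log₂ axis is (755 − 440) / (4 − 1) = 105 ms/bit.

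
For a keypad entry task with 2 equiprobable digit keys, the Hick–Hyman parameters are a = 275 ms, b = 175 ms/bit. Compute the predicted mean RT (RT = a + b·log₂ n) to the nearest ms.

log₂(2) = 1 bits, so RT = 275 + 175 × 1 ≈ 450.000 ms.

450 ms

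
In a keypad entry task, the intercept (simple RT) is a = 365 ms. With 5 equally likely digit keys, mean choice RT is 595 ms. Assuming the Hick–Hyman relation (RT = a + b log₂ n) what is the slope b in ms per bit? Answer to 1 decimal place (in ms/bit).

5 alternatives carry log₂ 5 = 2.3219 bits; the choice cost is 595 − 365 = 230 ms, so b = 230/2.3219 = 99.056 ms/bit.

99.1 ms/bit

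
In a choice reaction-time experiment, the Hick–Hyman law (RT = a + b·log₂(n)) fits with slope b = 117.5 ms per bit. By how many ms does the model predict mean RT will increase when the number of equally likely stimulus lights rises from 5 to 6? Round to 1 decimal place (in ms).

ΔRT = (a + b log₂ n₂) − (a + b log₂ n₁) = b·(log₂ n₂ − log₂ n₁).
log₂(6) − log₂(5) = 2.5850 − 2.3219 = 0.2630.
ΔRT = 117.5 × 0.2630 = 30.907 ms.

30.9 ms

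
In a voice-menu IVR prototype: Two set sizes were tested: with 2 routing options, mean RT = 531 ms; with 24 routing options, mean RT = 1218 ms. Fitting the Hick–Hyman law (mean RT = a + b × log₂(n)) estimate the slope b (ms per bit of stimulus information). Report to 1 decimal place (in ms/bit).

b = (RT₂ − RT₁)/(log₂ n₂ − log₂ n₁) = (1218 − 531)/(4.5850 − 1) = 191.634 ms/bit.

191.6 ms/bit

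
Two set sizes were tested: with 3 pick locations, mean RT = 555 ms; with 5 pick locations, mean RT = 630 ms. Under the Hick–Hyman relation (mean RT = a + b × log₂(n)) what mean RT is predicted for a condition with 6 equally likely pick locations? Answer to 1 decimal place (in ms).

With log₂ n on the abscissa the relation is linear; from the two conditions:
  b = (630 − 555) / (log₂ 5 − log₂ 3) = 75 / (2.3219 − 1.5850) = 101.769 ms/bit
  a = 555 − 101.769 × 1.5850 = 393.700 ms
Then RT(6) = 393.700 + 101.769 × log₂ 6 = 393.700 + 101.769 × 2.5850 ≈ 656.769 ms.

656.8 ms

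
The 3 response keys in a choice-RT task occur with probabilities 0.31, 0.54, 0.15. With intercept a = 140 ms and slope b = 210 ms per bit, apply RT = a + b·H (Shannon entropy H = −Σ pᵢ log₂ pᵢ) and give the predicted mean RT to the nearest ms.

437 ms

H = 0.31·log₂(1/0.31) + 0.54·log₂(1/0.54) + 0.15·log₂(1/0.15) = 1.4144 bits.
RT = 140 + 210 × 1.4144 = 437.02 ms.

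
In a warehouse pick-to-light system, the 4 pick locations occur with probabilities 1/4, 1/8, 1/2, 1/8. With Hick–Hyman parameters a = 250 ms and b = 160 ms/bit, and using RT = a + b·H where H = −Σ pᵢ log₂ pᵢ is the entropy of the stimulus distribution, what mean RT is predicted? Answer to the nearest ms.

H = −Σ pᵢ log₂ pᵢ = 0.25·2 + 0.125·3 + 0.5·1 + 0.125·3 = 1.750 bits.
RT = 250 + 160 × 1.750 = 530.00 ms.

530 ms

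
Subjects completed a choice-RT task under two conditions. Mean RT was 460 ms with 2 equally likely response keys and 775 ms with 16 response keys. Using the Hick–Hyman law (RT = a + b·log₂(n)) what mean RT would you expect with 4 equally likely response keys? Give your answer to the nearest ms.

565 ms

With log₂ n on the abscissa the relation is linear; from the two conditions:
  b = (775 − 460) / (log₂ 16 − log₂ 2) = 315 / (4 − 1) = 105 ms/bit
  a = 460 − 105 × 1 = 355 ms
Then RT(4) = 355 + 105 × log₂ 4 = 355 + 105 × 2 ≈ 565.000 ms.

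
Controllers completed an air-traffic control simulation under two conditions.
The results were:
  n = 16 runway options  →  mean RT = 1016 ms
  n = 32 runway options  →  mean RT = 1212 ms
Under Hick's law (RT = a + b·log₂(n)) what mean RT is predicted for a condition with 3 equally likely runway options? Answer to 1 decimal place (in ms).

Fit slope and intercept:
  b = (1212 − 1016) / (log₂ 32 − log₂ 16) = 196 / (5 − 4) = 196.000 ms/bit
  a = 1016 − 196.000 × 4 = 232.000 ms
Then RT(3) = 232.000 + 196.000 × log₂ 3 = 232.000 + 196.000 × 1.5850 ≈ 542.653 ms.

542.7 ms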